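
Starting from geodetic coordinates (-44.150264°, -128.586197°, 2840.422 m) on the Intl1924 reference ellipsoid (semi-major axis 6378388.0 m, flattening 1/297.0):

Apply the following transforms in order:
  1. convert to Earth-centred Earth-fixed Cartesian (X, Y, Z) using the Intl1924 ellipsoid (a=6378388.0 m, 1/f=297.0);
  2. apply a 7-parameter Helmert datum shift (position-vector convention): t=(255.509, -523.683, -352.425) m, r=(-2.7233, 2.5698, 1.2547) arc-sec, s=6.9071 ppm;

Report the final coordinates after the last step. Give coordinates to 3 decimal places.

start: φ=-44.150264°, λ=-128.586197°, h=2840.422 m
→ ECEF (a=6378388.000, f=1/297.0): X=-2860318.3809, Y=-3584829.8523, Z=-4422143.7285
→ Helmert 7p (PV): X=-2860115.9166, Y=-3585454.0811, Z=-4422443.7309

X=-2860115.917 m, Y=-3585454.081 m, Z=-4422443.731 m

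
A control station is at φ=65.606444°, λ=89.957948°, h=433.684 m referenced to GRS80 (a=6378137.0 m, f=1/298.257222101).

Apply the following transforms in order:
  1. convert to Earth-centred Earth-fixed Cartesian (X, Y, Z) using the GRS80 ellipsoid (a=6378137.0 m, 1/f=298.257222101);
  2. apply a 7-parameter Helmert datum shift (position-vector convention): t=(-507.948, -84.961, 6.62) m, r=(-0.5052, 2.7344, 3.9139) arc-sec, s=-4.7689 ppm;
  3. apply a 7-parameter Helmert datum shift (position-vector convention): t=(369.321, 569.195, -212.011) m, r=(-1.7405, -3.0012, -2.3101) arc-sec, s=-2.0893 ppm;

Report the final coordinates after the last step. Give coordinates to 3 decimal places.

X=1772.204 m, Y=2642234.664 m, Z=5786082.204 m

start: φ=65.606444°, λ=89.957948°, h=433.684 m
→ ECEF (a=6378137.000, f=1/298.257222101): X=1938.8692, Y=2641705.5286, Z=5786356.0441
→ Helmert 7p (PV): X=1457.4934, Y=2641622.1787, Z=5786328.5736
→ Helmert 7p (PV): X=1772.2044, Y=2642234.6643, Z=5786082.2040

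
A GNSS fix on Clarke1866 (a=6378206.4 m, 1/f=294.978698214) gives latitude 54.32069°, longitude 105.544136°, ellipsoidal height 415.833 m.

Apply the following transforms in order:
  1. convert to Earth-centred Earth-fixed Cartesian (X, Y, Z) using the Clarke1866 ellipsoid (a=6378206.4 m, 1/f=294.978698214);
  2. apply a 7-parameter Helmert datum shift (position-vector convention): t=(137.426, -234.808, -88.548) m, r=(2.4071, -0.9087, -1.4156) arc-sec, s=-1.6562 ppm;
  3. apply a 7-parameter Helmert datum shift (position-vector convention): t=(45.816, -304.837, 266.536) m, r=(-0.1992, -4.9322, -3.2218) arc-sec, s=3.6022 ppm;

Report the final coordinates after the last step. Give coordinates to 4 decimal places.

X=-999090.7226 m, Y=3591709.7566 m, Z=5157977.4546 m

start: φ=54.320690°, λ=105.544136°, h=415.833 m
→ ECEF (a=6378206.400, f=1/294.978698214): X=-999206.7261, Y=3592275.1592, Z=5157779.2688
→ Helmert 7p (PV): X=-999065.7139, Y=3591981.0683, Z=5157719.6981
→ Helmert 7p (PV): X=-999090.7226, Y=3591709.7566, Z=5157977.4546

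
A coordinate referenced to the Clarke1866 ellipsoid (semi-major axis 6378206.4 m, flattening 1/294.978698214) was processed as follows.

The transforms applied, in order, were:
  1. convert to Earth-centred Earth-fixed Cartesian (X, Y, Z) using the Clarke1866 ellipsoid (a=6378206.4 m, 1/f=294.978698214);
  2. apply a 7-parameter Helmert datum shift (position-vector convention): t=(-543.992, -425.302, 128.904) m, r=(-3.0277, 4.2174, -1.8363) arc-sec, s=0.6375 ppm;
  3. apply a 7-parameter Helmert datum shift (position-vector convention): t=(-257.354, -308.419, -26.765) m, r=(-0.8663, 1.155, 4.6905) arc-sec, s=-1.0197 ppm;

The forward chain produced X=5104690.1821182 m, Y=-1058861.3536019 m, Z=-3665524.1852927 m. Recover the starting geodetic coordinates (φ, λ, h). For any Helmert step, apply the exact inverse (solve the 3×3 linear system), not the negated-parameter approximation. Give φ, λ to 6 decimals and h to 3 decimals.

φ=-35.290608°, λ=-11.708779°, h=2549.959 m

start: X=5104690.1821, Y=-1058861.3536, Z=-3665524.1853 m
→ Helmert⁻¹: X=5104949.1928, Y=-1058654.7067, Z=-3665477.0186
→ Helmert⁻¹: X=5105574.2973, Y=-1058129.4720, Z=-3665514.7265
→ geod (Bowring, a=6378206.400): φ=-35.29060800°, λ=-11.70877900°, h=2549.9590 m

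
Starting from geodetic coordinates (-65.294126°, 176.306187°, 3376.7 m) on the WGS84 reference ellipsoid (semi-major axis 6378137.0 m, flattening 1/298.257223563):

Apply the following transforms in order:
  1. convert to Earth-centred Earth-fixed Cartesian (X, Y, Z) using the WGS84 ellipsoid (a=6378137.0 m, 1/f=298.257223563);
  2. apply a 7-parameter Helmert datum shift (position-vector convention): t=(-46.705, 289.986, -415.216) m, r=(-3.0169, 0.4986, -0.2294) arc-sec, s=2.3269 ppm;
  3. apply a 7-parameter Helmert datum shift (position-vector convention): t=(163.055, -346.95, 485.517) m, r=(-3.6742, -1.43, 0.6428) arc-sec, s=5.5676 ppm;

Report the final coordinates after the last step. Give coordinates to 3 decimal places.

start: φ=-65.294126°, λ=176.306187°, h=3376.700 m
→ ECEF (a=6378137.000, f=1/298.257223563): X=-2669057.3894, Y=172310.7814, Z=-5774560.2517
→ Helmert 7p (PV): X=-2669124.0721, Y=172519.6759, Z=-5774984.9729
→ Helmert 7p (PV): X=-2668936.3781, Y=172062.4979, Z=-5774553.1865

X=-2668936.378 m, Y=172062.498 m, Z=-5774553.187 m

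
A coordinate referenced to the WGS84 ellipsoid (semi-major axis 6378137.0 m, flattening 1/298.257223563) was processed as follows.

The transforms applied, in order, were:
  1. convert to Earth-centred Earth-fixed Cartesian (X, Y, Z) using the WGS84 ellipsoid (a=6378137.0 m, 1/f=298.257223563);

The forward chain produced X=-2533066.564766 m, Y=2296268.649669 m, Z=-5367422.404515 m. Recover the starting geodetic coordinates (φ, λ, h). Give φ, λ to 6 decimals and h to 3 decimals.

φ=-57.677657°, λ=137.807149°, h=940.526 m

start: X=-2533066.5648, Y=2296268.6497, Z=-5367422.4045 m
→ geod (Bowring, a=6378137.000): φ=-57.67765700°, λ=137.80714900°, h=940.5260 m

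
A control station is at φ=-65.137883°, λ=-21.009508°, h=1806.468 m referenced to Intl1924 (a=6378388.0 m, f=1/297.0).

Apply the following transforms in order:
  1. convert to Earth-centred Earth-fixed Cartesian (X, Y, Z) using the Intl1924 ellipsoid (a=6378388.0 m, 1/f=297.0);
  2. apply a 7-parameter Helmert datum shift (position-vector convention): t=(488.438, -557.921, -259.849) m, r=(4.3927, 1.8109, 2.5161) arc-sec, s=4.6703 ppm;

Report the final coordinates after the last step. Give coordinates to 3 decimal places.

start: φ=-65.137883°, λ=-21.009508°, h=1806.468 m
→ ECEF (a=6378388.000, f=1/297.0): X=2511092.0784, Y=-964396.0757, Z=-5765959.2233
→ Helmert 7p (PV): X=2511553.3857, Y=-964805.0745, Z=-5766288.5855

X=2511553.386 m, Y=-964805.074 m, Z=-5766288.586 m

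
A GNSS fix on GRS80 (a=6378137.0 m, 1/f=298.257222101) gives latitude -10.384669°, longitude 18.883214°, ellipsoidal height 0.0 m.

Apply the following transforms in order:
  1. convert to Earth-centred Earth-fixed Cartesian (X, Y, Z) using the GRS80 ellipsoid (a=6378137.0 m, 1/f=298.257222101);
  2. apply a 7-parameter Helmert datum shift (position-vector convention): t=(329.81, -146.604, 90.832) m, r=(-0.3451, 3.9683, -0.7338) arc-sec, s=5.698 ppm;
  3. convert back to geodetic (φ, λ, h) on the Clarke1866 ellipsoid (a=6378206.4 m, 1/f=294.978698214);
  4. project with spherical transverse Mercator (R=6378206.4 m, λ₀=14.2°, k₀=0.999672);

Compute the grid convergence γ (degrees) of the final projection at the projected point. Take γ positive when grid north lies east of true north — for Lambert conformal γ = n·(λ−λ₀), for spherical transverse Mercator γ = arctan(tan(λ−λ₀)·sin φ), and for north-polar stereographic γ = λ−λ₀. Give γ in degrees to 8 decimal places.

-0.84561439

start: φ=-10.384669°, λ=18.883214°, h=0.000 m
→ ECEF (a=6378137.000, f=1/298.257222101): X=5936660.0386, Y=2030630.0842, Z=-1142124.9084
→ Helmert 7p (PV): X=5937008.9265, Y=2030472.0197, Z=-1142158.1969
→ geod (Bowring, a=6378206.400): φ=-10.38527076°, λ=18.88081728°, h=218.6968 m
→ into tm (λ₀=14.2°): φ=-10.38527076°, λ−λ₀=4.68081728°
convergence γ = -0.84561439°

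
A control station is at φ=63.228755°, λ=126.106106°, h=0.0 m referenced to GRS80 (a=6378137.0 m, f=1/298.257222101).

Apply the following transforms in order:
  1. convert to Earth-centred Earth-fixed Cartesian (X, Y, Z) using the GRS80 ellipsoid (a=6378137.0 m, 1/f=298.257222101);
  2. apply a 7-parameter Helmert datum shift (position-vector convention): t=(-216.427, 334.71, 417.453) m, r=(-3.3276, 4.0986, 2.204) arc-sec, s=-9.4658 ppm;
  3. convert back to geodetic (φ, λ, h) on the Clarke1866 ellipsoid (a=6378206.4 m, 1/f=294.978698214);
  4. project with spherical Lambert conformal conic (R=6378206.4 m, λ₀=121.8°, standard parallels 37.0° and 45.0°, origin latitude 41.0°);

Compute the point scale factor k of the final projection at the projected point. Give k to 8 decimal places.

1.09097157

start: φ=63.228755°, λ=126.106106°, h=0.000 m
→ ECEF (a=6378137.000, f=1/298.257222101): X=-1697485.3929, Y=2327312.4889, Z=5671508.5117
→ Helmert 7p (PV): X=-1697597.9246, Y=2327698.5267, Z=5671868.4636
→ geod (Bowring, a=6378206.400): φ=63.22890035°, λ=126.10338999°, h=611.8392 m
→ into lcc (λ₀=121.8°): φ=63.22890035°, λ−λ₀=4.30338999°
scale k = 1.09097157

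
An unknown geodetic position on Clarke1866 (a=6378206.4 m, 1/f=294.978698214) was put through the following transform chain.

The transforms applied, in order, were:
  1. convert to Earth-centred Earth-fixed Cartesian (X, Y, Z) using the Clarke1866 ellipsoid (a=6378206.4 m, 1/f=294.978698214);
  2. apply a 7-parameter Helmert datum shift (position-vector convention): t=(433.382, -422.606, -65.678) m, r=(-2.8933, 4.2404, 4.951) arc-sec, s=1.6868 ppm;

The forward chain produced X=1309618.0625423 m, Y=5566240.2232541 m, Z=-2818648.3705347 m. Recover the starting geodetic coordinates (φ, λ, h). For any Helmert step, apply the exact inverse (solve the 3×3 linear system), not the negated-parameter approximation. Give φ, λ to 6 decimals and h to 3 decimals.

start: X=1309618.0625, Y=5566240.2233, Z=-2818648.3705 m
→ Helmert⁻¹: X=1309374.0318, Y=5566661.5454, Z=-2818472.9358
→ geod (Bowring, a=6378206.400): φ=-26.39153500°, λ=76.76366100°, h=1456.0980 m

φ=-26.391535°, λ=76.763661°, h=1456.098 m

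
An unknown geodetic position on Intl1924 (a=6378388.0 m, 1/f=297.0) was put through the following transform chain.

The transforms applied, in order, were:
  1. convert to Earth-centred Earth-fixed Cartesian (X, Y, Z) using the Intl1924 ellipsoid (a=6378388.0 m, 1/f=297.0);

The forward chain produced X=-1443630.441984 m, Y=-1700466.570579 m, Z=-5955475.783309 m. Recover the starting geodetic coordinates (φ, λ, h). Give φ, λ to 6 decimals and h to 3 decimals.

φ=-69.593236°, λ=-130.329971°, h=-33.990 m

start: X=-1443630.4420, Y=-1700466.5706, Z=-5955475.7833 m
→ geod (Bowring, a=6378388.000): φ=-69.59323600°, λ=-130.32997100°, h=-33.9900 m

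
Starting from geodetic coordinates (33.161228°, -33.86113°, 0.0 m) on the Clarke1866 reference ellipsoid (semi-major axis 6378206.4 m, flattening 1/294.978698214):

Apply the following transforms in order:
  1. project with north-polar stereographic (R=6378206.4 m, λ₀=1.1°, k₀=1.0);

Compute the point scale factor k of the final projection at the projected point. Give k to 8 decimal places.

1.29282745

start: φ=33.161228°, λ=-33.861130°, h=0.000 m
→ into stereo (λ₀=1.1°): φ=33.16122800°, λ−λ₀=-34.96113000°
scale k = 1.29282745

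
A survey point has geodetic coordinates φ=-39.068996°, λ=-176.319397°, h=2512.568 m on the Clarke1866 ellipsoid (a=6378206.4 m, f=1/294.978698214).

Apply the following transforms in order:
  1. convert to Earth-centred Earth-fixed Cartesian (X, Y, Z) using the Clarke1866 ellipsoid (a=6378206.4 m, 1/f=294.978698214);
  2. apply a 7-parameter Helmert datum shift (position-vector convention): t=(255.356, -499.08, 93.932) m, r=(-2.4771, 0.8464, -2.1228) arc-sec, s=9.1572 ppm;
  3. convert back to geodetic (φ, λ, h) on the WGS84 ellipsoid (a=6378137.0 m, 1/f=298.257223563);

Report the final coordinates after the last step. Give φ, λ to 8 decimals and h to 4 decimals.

φ=-39.06722754°, λ=-176.31350307°, h=2313.7535 m

start: φ=-39.068996°, λ=-176.319397°, h=2512.568 m
→ ECEF (a=6378206.400, f=1/294.978698214): X=-4950349.7408, Y=-318441.8872, Z=-3999654.0165
→ Helmert 7p (PV): X=-4950159.4060, Y=-318940.9692, Z=-3999572.5720
→ geod (Bowring, a=6378137.000): φ=-39.06722754°, λ=-176.31350307°, h=2313.7535 m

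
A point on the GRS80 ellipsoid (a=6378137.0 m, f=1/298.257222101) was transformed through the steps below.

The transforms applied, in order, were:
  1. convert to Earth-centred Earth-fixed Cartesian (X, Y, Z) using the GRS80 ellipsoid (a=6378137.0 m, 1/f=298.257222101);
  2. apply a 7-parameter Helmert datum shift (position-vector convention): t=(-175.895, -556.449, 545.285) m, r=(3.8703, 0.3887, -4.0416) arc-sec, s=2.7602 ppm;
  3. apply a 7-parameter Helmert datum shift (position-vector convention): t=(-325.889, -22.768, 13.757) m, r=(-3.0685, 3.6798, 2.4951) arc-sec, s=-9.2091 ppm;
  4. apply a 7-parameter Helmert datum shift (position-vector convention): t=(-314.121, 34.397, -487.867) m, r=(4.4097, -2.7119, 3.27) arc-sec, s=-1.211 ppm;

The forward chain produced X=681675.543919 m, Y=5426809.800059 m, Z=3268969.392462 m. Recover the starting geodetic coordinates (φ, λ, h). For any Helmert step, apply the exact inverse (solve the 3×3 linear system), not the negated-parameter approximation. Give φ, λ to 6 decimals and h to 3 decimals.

φ=31.030630°, λ=82.832513°, h=-25.818 m

start: X=681675.5439, Y=5426809.8001, Z=3268969.3925 m
→ Helmert⁻¹: X=682119.5089, Y=5426841.0556, Z=3269336.2310
→ Helmert⁻¹: X=682459.0016, Y=5426856.9072, Z=3269445.4897
→ Helmert⁻¹: X=682520.5053, Y=5427473.0837, Z=3268790.6283
→ geod (Bowring, a=6378137.000): φ=31.03063000°, λ=82.83251300°, h=-25.8180 m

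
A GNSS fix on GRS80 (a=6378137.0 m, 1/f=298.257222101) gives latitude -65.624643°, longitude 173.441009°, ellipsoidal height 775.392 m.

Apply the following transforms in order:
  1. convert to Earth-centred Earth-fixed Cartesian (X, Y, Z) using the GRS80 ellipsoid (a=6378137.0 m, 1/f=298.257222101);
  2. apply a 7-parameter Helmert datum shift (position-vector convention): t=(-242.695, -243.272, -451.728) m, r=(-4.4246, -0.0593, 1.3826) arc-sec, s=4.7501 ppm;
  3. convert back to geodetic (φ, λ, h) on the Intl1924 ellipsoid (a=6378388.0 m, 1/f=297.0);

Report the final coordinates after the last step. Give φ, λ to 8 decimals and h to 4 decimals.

φ=-65.62534485°, λ=173.44991180°, h=1129.9284 m

start: φ=-65.624643°, λ=173.441009°, h=775.392 m
→ ECEF (a=6378137.000, f=1/298.257222101): X=-2622719.5530, Y=301556.8417, Z=-5787505.1284
→ Helmert 7p (PV): X=-2622975.0637, Y=301173.2731, Z=-5787991.5704
→ geod (Bowring, a=6378388.000): φ=-65.62534485°, λ=173.44991180°, h=1129.9284 m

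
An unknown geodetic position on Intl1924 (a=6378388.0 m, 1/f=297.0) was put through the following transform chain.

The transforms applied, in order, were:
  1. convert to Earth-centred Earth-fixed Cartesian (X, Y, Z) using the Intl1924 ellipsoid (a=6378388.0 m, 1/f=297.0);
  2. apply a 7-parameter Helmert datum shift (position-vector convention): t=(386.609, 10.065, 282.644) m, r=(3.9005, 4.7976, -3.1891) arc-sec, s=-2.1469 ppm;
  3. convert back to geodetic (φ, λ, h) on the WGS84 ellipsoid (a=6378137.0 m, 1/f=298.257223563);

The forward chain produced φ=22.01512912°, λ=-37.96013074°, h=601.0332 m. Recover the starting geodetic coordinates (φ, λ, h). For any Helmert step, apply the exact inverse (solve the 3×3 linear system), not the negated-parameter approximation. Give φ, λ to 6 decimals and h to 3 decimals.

start: φ=22.015129°, λ=-37.960131°, h=601.033 m
→ ECEF (a=6378137.000, f=1/298.257223563): X=4664731.9841, Y=-3639263.5838, Z=2376191.3784
→ Helmert⁻¹: X=4664356.3884, Y=-3639164.4132, Z=2376091.1426
→ geod (Bowring, a=6378388.000): φ=22.01607100°, λ=-37.96161100°, h=-5.8310 m

φ=22.016071°, λ=-37.961611°, h=-5.831 m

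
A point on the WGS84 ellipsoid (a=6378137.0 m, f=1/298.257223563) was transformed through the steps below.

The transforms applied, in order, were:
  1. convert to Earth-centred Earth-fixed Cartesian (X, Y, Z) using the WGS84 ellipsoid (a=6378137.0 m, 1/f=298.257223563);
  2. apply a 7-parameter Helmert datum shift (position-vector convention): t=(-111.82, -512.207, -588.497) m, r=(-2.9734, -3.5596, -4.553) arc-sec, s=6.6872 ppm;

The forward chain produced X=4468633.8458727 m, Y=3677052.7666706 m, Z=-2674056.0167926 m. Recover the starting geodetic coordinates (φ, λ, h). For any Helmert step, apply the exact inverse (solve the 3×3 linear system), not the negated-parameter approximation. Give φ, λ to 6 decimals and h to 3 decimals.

φ=-24.941398°, λ=39.454604°, h=673.401 m

start: X=4468633.8459, Y=3677052.7667, Z=-2674056.0168 m
→ Helmert⁻¹: X=4468588.4659, Y=3677677.5582, Z=-2673473.7429
→ geod (Bowring, a=6378137.000): φ=-24.94139800°, λ=39.45460400°, h=673.4010 m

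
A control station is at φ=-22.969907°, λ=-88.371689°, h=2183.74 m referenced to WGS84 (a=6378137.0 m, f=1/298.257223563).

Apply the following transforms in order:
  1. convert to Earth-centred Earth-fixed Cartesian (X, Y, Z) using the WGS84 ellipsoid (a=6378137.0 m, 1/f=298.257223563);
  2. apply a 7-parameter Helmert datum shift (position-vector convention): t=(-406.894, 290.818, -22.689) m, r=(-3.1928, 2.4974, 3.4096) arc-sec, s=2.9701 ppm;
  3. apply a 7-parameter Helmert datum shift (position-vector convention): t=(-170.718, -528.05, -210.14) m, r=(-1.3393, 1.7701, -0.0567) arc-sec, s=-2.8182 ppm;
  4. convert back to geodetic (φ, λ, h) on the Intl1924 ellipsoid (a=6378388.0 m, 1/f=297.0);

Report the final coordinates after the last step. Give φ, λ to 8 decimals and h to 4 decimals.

φ=-22.97042521°, λ=-88.37696558°, h=2241.3617 m

start: φ=-22.969907°, λ=-88.371689°, h=2183.740 m
→ ECEF (a=6378137.000, f=1/298.257223563): X=167010.2128, Y=-5875047.2258, Z=-2474503.5010
→ Helmert 7p (PV): X=166670.9701, Y=-5874809.3998, Z=-2474444.6208
→ Helmert 7p (PV): X=166476.9327, Y=-5875337.0061, Z=-2474611.0719
→ geod (Bowring, a=6378388.000): φ=-22.97042521°, λ=-88.37696558°, h=2241.3617 m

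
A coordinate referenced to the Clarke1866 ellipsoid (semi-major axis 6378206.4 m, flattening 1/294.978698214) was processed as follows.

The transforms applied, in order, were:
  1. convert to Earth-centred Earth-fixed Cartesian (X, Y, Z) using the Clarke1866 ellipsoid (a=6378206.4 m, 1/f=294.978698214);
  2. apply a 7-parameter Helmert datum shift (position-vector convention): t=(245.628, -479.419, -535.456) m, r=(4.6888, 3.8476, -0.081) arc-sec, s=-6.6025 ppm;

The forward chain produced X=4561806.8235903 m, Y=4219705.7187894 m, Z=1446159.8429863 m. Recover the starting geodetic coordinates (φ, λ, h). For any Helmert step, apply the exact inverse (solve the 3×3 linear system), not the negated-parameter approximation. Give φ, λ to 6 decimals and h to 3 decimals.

φ=13.191096°, λ=42.774255°, h=3448.799 m

start: X=4561806.8236, Y=4219705.7188, Z=1446159.8430 m
→ Helmert⁻¹: X=4561562.6700, Y=4220247.6792, Z=1446694.0064
→ geod (Bowring, a=6378206.400): φ=13.19109600°, λ=42.77425500°, h=3448.7990 m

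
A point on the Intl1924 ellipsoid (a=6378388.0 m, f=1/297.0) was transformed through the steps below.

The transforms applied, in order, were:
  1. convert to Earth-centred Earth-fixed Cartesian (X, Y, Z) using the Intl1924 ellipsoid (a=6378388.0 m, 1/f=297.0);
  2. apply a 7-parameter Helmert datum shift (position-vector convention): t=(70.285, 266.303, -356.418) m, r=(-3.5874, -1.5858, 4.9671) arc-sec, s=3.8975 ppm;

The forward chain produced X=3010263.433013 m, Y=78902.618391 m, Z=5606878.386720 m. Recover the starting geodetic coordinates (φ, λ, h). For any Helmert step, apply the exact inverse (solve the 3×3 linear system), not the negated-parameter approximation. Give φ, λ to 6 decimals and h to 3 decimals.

φ=61.923436°, λ=1.493161°, h=2905.809 m

start: X=3010263.4330, Y=78902.6184, Z=5606878.3867 m
→ Helmert⁻¹: X=3010226.4145, Y=78465.9977, Z=5607191.1722
→ geod (Bowring, a=6378388.000): φ=61.92343600°, λ=1.49316100°, h=2905.8090 m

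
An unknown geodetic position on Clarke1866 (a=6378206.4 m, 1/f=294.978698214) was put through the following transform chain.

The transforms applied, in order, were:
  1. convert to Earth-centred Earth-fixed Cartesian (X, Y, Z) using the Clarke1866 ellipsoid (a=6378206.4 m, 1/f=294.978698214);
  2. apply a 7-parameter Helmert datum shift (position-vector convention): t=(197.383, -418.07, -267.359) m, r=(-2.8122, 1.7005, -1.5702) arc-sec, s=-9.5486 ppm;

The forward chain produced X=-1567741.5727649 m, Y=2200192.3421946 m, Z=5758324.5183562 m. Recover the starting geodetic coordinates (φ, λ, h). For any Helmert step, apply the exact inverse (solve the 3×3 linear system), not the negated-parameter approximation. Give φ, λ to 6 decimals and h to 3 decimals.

φ=65.012660°, λ=125.472164°, h=605.687 m

start: X=-1567741.5728, Y=2200192.3422, Z=5758324.5184 m
→ Helmert⁻¹: X=-1568018.1551, Y=2200540.9753, Z=5758663.9392
→ geod (Bowring, a=6378206.400): φ=65.01266000°, λ=125.47216400°, h=605.6870 m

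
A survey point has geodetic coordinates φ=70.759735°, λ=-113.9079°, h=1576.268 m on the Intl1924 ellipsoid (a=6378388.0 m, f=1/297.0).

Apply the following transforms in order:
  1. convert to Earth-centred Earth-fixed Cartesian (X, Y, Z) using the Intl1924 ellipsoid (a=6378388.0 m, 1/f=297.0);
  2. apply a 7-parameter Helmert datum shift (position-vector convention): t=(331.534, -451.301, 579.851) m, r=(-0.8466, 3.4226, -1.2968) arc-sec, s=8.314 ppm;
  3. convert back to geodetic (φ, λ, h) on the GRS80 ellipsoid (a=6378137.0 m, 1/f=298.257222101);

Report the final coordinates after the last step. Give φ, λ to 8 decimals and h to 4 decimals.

φ=70.75917826°, λ=-113.89285495°, h=2438.0446 m

start: φ=70.759735°, λ=-113.907900°, h=1576.268 m
→ ECEF (a=6378388.000, f=1/297.0): X=-854594.9473, Y=-1927785.4559, Z=6001130.6721
→ Helmert 7p (PV): X=-854183.0596, Y=-1928222.7801, Z=6001782.5097
→ geod (Bowring, a=6378137.000): φ=70.75917826°, λ=-113.89285495°, h=2438.0446 m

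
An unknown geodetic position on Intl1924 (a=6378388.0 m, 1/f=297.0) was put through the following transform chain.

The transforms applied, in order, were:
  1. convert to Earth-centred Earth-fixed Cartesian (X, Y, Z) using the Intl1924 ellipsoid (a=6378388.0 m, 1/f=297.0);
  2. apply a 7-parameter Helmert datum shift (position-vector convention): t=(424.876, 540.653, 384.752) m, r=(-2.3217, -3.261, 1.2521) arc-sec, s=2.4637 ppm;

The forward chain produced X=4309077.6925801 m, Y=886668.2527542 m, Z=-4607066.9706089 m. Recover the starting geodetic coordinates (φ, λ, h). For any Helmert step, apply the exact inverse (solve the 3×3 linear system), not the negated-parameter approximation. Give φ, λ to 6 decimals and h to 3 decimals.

φ=-46.520628°, λ=11.622045°, h=2970.565 m

start: X=4309077.6926, Y=886668.2528, Z=-4607066.9706 m
→ Helmert⁻¹: X=4308574.7371, Y=886151.1237, Z=-4607498.5144
→ geod (Bowring, a=6378388.000): φ=-46.52062800°, λ=11.62204500°, h=2970.5650 m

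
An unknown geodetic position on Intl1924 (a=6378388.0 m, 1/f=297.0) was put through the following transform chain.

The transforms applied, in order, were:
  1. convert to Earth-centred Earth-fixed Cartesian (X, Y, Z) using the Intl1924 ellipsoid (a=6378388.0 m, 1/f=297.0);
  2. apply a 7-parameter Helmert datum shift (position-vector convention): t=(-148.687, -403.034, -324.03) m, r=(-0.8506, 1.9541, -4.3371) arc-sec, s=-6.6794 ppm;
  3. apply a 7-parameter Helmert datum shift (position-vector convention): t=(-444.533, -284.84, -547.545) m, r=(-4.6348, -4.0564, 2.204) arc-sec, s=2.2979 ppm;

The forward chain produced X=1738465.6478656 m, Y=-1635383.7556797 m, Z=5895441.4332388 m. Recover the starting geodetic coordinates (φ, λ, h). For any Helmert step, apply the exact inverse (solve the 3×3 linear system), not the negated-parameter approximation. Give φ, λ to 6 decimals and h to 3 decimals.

φ=68.095184°, λ=-43.229352°, h=1163.516 m

start: X=1738465.6479, Y=-1635383.7557, Z=5895441.4332 m
→ Helmert⁻¹: X=1739004.6607, Y=-1635246.2220, Z=5895904.4864
→ Helmert⁻¹: X=1739143.4800, Y=-1634841.8543, Z=5896277.6344
→ geod (Bowring, a=6378388.000): φ=68.09518400°, λ=-43.22935200°, h=1163.5160 m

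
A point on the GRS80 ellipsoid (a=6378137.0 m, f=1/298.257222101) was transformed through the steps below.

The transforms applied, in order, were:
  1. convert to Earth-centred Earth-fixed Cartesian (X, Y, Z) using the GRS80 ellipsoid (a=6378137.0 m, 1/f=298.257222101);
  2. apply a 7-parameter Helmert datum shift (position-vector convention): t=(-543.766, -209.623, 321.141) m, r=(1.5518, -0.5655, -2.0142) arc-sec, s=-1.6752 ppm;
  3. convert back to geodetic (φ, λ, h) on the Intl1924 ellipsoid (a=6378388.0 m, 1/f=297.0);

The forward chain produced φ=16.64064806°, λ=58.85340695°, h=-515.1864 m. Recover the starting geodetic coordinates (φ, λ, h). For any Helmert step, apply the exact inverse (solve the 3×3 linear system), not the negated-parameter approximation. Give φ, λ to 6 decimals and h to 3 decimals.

φ=16.635771°, λ=58.850647°, h=88.362 m

start: φ=16.640648°, λ=58.853407°, h=-515.186 m
→ ECEF (a=6378388.000, f=1/297.0): X=3161539.6071, Y=5231320.9892, Z=1814640.6770
→ Helmert⁻¹: X=3162042.5573, Y=5231583.9032, Z=1814274.5473
→ geod (Bowring, a=6378137.000): φ=16.63577100°, λ=58.85064700°, h=88.3620 m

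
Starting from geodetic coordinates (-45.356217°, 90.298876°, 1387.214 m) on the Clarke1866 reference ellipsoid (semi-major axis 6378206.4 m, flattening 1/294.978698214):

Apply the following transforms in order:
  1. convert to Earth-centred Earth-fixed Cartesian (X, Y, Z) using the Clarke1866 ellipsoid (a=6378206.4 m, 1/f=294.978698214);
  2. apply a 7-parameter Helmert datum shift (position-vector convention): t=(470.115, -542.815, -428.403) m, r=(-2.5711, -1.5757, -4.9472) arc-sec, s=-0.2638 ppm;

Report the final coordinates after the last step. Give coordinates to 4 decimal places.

X=-22812.3016 m, Y=4489958.4164 m, Z=-4516521.3517 m

start: φ=-45.356217°, λ=90.298876°, h=1387.214 m
→ ECEF (a=6378206.400, f=1/294.978698214): X=-23424.6264, Y=4490558.1468, Z=-4516037.9861
→ Helmert 7p (PV): X=-22812.3016, Y=4489958.4164, Z=-4516521.3517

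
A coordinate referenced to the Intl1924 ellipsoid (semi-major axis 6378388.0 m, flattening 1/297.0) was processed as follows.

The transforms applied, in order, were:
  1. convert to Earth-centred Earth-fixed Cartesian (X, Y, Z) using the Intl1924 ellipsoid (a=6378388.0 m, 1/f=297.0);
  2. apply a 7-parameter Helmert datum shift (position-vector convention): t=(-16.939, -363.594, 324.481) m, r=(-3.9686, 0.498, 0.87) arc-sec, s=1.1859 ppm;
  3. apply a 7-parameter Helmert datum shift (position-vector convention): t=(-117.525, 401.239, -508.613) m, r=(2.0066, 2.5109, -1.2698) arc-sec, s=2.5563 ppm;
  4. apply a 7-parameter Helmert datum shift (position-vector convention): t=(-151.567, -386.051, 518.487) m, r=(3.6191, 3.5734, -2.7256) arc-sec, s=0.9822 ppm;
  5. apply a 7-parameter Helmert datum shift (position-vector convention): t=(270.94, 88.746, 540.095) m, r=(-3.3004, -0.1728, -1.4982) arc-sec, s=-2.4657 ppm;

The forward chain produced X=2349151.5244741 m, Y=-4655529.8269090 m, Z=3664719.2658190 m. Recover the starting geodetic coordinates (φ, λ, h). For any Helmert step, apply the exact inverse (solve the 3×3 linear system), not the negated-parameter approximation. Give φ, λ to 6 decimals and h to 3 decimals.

start: X=2349151.5245, Y=-4655529.8269, Z=3664719.2658 m
→ Helmert⁻¹: X=2348923.2621, Y=-4655671.6196, Z=3664111.7434
→ Helmert⁻¹: X=2349070.5645, Y=-4655185.6723, Z=3663712.0334
→ Helmert⁻¹: X=2349166.1384, Y=-4655524.9012, Z=3664285.1667
→ Helmert⁻¹: X=2349151.8104, Y=-4655236.1892, Z=3663872.4441
→ geod (Bowring, a=6378388.000): φ=35.27568200°, λ=-63.22331500°, h=1622.3370 m

φ=35.275682°, λ=-63.223315°, h=1622.337 m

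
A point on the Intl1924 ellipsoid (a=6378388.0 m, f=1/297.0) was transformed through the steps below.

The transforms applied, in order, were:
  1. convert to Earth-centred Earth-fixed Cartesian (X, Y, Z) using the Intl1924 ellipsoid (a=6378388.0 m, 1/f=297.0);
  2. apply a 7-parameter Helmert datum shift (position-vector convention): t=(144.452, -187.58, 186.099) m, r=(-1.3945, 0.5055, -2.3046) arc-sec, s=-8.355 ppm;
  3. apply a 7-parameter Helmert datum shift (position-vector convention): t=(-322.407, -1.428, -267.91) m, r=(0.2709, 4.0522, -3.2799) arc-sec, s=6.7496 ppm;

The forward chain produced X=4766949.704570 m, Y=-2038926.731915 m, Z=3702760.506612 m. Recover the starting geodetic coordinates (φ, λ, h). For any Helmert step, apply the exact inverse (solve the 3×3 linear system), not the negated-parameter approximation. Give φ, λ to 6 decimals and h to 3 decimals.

φ=35.717509°, λ=-23.153751°, h=164.378 m

start: X=4766949.7046, Y=-2038926.7319, Z=3702760.5066 m
→ Helmert⁻¹: X=4767199.6052, Y=-2038830.8734, Z=3703099.7551
→ Helmert⁻¹: X=4767108.6850, Y=-2038632.0980, Z=3702942.4945
→ geod (Bowring, a=6378388.000): φ=35.71750900°, λ=-23.15375100°, h=164.3780 m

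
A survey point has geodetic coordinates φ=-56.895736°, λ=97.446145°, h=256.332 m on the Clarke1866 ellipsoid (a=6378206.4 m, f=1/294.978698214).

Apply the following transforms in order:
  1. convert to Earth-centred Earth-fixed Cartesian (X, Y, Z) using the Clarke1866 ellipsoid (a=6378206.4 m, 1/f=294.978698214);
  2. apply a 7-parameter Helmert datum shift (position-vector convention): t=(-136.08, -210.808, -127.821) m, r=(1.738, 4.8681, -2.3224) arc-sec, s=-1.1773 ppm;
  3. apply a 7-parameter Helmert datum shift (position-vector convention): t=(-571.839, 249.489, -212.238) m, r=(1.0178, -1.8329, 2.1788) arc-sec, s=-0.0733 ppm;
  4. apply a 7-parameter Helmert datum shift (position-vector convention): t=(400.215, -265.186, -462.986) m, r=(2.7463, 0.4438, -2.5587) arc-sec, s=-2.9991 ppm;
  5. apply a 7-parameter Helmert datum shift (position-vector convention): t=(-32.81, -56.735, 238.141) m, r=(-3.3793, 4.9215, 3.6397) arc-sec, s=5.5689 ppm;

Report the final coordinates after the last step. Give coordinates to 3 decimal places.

X=-453115.386 m, Y=3462317.407 m, Z=-5320099.530 m

start: φ=-56.895736°, λ=97.446145°, h=256.332 m
→ ECEF (a=6378206.400, f=1/294.978698214): X=-452541.8772, Y=3462543.3962, Z=-5319581.6807
→ Helmert 7p (PV): X=-452763.9871, Y=3462378.4301, Z=-5319663.3828
→ Helmert 7p (PV): X=-453325.0951, Y=3462649.1322, Z=-5319862.1694
→ Helmert 7p (PV): X=-452892.0129, Y=3462450.0156, Z=-5320262.1221
→ Helmert 7p (PV): X=-453115.3857, Y=3462317.4070, Z=-5320099.5297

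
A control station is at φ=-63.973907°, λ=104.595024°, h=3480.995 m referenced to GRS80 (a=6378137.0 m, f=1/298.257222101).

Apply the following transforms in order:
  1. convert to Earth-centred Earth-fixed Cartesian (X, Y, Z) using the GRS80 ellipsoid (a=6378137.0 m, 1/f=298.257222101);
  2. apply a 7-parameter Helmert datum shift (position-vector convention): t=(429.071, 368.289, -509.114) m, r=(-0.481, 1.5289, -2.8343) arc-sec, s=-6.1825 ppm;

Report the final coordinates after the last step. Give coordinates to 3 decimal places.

X=-707076.713 m, Y=2717469.399 m, Z=-5712042.114 m

start: φ=-63.973907°, λ=104.595024°, h=3480.995 m
→ ECEF (a=6378137.000, f=1/298.257222101): X=-707505.1587, Y=2717121.5060, Z=-5711567.2202
→ Helmert 7p (PV): X=-707076.7133, Y=2717469.3992, Z=-5712042.1144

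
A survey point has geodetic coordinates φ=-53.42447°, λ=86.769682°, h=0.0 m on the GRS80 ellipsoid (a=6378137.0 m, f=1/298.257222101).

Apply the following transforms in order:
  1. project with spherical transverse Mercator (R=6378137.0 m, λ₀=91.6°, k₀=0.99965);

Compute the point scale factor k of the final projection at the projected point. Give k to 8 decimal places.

1.00091077

start: φ=-53.424470°, λ=86.769682°, h=0.000 m
→ into tm (λ₀=91.6°): φ=-53.42447000°, λ−λ₀=-4.83031800°
scale k = 1.00091077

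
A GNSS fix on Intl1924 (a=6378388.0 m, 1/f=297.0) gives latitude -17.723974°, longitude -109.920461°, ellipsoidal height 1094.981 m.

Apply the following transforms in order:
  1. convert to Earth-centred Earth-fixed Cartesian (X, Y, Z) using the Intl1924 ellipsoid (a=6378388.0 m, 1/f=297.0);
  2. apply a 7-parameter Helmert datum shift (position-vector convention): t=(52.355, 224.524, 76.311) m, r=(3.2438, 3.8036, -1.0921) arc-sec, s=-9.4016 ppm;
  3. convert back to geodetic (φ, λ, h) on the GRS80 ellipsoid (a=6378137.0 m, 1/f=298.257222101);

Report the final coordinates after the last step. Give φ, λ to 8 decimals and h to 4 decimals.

φ=-17.72396044°, λ=-109.92143430°, h=1036.3935 m

start: φ=-17.723974°, λ=-109.920461°, h=1094.981 m
→ ECEF (a=6378388.000, f=1/297.0): X=-2071061.6280, Y=-5714867.2095, Z=-1929663.7007
→ Helmert 7p (PV): X=-2071055.6431, Y=-5714547.6448, Z=-1929620.9304
→ geod (Bowring, a=6378137.000): φ=-17.72396044°, λ=-109.92143430°, h=1036.3935 m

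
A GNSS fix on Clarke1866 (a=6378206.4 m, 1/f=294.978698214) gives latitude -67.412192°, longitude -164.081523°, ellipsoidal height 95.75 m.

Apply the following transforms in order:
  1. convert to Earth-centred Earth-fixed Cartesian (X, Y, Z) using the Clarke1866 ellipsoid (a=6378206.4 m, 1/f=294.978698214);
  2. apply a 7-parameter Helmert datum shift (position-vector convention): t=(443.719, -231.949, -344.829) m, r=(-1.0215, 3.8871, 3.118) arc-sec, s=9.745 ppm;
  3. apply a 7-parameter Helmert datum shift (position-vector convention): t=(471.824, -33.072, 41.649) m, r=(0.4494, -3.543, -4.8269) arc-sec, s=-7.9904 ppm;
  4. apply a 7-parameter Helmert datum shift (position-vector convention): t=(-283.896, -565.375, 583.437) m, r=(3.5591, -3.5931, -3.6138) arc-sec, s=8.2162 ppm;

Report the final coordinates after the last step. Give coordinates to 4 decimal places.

X=-2362095.4788 m, Y=-674570.2581 m, Z=-5865948.2707 m

start: φ=-67.412192°, λ=-164.081523°, h=95.750 m
→ ECEF (a=6378206.400, f=1/294.978698214): X=-2362778.5818, Y=-673879.0476, Z=-5866123.0781
→ Helmert 7p (PV): X=-2362458.2506, Y=-674182.3323, Z=-5866477.2077
→ Helmert 7p (PV): X=-2361882.5590, Y=-674141.9513, Z=-5866430.7316
→ Helmert 7p (PV): X=-2362095.4788, Y=-674570.2581, Z=-5865948.2707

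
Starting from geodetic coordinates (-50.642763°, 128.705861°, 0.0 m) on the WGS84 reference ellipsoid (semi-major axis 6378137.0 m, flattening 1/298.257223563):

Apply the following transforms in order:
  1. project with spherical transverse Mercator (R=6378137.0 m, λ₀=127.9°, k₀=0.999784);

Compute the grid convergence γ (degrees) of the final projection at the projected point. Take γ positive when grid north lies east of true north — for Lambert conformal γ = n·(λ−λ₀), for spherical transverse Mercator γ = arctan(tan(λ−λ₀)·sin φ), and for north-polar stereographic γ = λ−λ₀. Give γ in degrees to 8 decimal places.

-0.62311396

start: φ=-50.642763°, λ=128.705861°, h=0.000 m
→ into tm (λ₀=127.9°): φ=-50.64276300°, λ−λ₀=0.80586100°
convergence γ = -0.62311396°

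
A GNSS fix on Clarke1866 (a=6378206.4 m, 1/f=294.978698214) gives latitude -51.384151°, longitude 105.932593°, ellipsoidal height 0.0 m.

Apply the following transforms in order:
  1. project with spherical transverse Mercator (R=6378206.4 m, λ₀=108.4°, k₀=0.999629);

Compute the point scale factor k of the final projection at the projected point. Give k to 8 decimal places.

0.99999001

start: φ=-51.384151°, λ=105.932593°, h=0.000 m
→ into tm (λ₀=108.4°): φ=-51.38415100°, λ−λ₀=-2.46740700°
scale k = 0.99999001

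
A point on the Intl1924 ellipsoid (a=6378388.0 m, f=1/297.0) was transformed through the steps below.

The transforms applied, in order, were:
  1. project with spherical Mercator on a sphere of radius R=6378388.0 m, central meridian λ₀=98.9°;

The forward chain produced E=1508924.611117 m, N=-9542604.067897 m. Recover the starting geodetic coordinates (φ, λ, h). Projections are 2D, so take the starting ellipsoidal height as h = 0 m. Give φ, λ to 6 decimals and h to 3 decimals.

start: E=1508924.6111, N=-9542604.0679 m
→ merc⁻¹: φ=-64.74770900°, λ=112.45436700°

φ=-64.747709°, λ=112.454367°, h=0.000 m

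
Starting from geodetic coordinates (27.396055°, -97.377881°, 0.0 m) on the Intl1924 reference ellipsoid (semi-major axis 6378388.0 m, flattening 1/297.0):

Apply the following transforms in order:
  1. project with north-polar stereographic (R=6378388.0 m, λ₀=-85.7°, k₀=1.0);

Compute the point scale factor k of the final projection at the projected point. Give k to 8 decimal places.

1.36973293

start: φ=27.396055°, λ=-97.377881°, h=0.000 m
→ into stereo (λ₀=-85.7°): φ=27.39605500°, λ−λ₀=-11.67788100°
scale k = 1.36973293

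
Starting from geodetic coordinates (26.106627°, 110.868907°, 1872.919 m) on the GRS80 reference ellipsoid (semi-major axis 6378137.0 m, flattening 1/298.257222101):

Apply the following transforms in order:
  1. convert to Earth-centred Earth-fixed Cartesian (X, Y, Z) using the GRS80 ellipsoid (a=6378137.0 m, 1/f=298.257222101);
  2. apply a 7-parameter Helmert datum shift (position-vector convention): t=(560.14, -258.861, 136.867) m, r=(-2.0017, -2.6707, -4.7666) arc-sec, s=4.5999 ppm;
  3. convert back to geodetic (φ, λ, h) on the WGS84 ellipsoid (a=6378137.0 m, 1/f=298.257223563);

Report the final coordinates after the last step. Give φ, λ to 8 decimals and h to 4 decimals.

φ=26.10870099°, λ=110.86351423°, h=1565.8873 m

start: φ=26.106627°, λ=110.868907°, h=1872.919 m
→ ECEF (a=6378137.000, f=1/298.257222101): X=-2042206.6299, Y=5356731.3597, Z=2790498.8111
→ Helmert 7p (PV): X=-2041568.2252, Y=5356571.4136, Z=2790570.0869
→ geod (Bowring, a=6378137.000): φ=26.10870099°, λ=110.86351423°, h=1565.8873 m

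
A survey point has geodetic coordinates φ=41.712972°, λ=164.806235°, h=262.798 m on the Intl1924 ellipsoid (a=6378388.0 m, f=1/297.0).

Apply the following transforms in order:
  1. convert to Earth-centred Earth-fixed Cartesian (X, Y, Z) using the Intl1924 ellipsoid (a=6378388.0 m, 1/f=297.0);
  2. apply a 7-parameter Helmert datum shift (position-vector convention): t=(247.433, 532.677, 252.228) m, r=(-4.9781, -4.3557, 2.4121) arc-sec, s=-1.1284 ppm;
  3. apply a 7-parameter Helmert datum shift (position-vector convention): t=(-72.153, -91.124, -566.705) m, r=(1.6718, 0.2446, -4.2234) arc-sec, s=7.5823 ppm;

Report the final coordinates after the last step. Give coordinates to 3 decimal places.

start: φ=41.712972°, λ=164.806235°, h=262.798 m
→ ECEF (a=6378388.000, f=1/297.0): X=-4601996.1239, Y=1249796.9271, Z=4222106.0742
→ Helmert 7p (PV): X=-4601847.2716, Y=1250376.2756, Z=4222226.1944
→ Helmert 7p (PV): X=-4601923.7078, Y=1250354.6368, Z=4221707.0953

X=-4601923.708 m, Y=1250354.637 m, Z=4221707.095 m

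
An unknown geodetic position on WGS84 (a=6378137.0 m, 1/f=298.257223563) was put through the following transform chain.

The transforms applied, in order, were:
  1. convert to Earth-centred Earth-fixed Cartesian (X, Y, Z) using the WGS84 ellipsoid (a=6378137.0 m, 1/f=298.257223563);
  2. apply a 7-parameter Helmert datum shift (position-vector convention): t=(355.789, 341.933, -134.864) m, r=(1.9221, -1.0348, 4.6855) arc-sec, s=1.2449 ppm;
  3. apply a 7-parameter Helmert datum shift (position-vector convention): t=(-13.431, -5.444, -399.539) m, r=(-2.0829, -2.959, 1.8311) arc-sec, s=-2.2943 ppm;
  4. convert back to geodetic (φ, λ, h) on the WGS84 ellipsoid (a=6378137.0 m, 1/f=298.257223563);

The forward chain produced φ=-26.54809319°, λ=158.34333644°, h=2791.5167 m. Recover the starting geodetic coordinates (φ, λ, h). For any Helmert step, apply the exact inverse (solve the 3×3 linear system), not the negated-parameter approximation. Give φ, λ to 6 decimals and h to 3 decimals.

φ=-26.541946°, λ=158.346113°, h=2732.638 m

start: φ=-26.548093°, λ=158.343336°, h=2791.517 m
→ ECEF (a=6378137.000, f=1/298.257223563): X=-5308744.6467, Y=2107956.2552, Z=-2834760.2353
→ Helmert⁻¹: X=-5308765.3410, Y=2108042.2846, Z=-2834269.7542
→ Helmert⁻¹: X=-5309080.8586, Y=2107791.9185, Z=-2834124.3688
→ geod (Bowring, a=6378137.000): φ=-26.54194600°, λ=158.34611300°, h=2732.6380 m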